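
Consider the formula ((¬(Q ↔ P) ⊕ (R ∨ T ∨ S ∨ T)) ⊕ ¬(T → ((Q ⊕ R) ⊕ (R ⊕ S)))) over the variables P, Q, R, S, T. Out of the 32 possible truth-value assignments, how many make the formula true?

P | Q | R | S | T | φ
- | - | - | - | - | -
T | T | T | T | T | F
T | T | T | T | F | T
T | T | T | F | T | T
T | T | T | F | F | T
T | T | F | T | T | F
T | T | F | T | F | T
T | T | F | F | T | T
T | T | F | F | F | F
T | F | T | T | T | F
T | F | T | T | F | F
T | F | T | F | T | T
T | F | T | F | F | F
T | F | F | T | T | F
T | F | F | T | F | F
T | F | F | F | T | T
T | F | F | F | F | T
F | T | T | T | T | T
F | T | T | T | F | F
F | T | T | F | T | F
F | T | T | F | F | F
F | T | F | T | T | T
F | T | F | T | F | F
F | T | F | F | T | F
F | T | F | F | F | T
F | F | T | T | T | T
F | F | T | T | F | T
F | F | T | F | T | F
F | F | T | F | F | T
F | F | F | T | T | T
F | F | F | T | F | T
F | F | F | F | T | F
F | F | F | F | F | F
The formula is true on 16 of the 32 rows.

16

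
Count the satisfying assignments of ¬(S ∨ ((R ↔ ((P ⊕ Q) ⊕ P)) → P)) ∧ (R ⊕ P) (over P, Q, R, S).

1

P | Q | R | S | (P ⊕ Q) | ((P ⊕ Q) ⊕ P) | (R ↔ ((P ⊕ Q) ⊕ P)) | ((R ↔ ((P ⊕ Q) ⊕ P)) → P) | (R ⊕ P) | φ
- | - | - | - | ------- | ------------- | ------------------- | ------------------------- | ------- | -
1 | 1 | 1 | 1 |    0    |       1       |          1          |             1             |    0    | 0
1 | 1 | 1 | 0 |    0    |       1       |          1          |             1             |    0    | 0
1 | 1 | 0 | 1 |    0    |       1       |          0          |             1             |    1    | 0
1 | 1 | 0 | 0 |    0    |       1       |          0          |             1             |    1    | 0
1 | 0 | 1 | 1 |    1    |       0       |          0          |             1             |    0    | 0
1 | 0 | 1 | 0 |    1    |       0       |          0          |             1             |    0    | 0
1 | 0 | 0 | 1 |    1    |       0       |          1          |             1             |    1    | 0
1 | 0 | 0 | 0 |    1    |       0       |          1          |             1             |    1    | 0
0 | 1 | 1 | 1 |    1    |       1       |          1          |             0             |    1    | 0
0 | 1 | 1 | 0 |    1    |       1       |          1          |             0             |    1    | 1
0 | 1 | 0 | 1 |    1    |       1       |          0          |             1             |    0    | 0
0 | 1 | 0 | 0 |    1    |       1       |          0          |             1             |    0    | 0
0 | 0 | 1 | 1 |    0    |       0       |          0          |             1             |    1    | 0
0 | 0 | 1 | 0 |    0    |       0       |          0          |             1             |    1    | 0
0 | 0 | 0 | 1 |    0    |       0       |          1          |             0             |    0    | 0
0 | 0 | 0 | 0 |    0    |       0       |          1          |             0             |    0    | 0
The formula is true on 1 of the 16 rows.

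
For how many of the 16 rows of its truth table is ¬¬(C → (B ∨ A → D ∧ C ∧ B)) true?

12

A  B  C  D  |  ¬¬(C → ((B ∨ A) → (D ∧ (C ∧ B))))
T  T  T  T  |                  T                
T  T  T  F  |                  F                
T  T  F  T  |                  T                
T  T  F  F  |                  T                
T  F  T  T  |                  F                
T  F  T  F  |                  F                
T  F  F  T  |                  T                
T  F  F  F  |                  T                
F  T  T  T  |                  T                
F  T  T  F  |                  F                
F  T  F  T  |                  T                
F  T  F  F  |                  T                
F  F  T  T  |                  T                
F  F  T  F  |                  T                
F  F  F  T  |                  T                
F  F  F  F  |                  T                
The formula is true on 12 of the 16 rows.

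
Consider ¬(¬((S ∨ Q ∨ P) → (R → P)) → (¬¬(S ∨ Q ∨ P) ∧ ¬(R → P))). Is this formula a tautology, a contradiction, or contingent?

P | Q | R | S | φ
- | - | - | - | -
T | T | T | T | F
T | T | T | F | F
T | T | F | T | F
T | T | F | F | F
T | F | T | T | F
T | F | T | F | F
T | F | F | T | F
T | F | F | F | F
F | T | T | T | F
F | T | T | F | F
F | T | F | T | F
F | T | F | F | F
F | F | T | T | F
F | F | T | F | F
F | F | F | T | F
F | F | F | F | F
Every row is F, so the formula is a contradiction.

contradiction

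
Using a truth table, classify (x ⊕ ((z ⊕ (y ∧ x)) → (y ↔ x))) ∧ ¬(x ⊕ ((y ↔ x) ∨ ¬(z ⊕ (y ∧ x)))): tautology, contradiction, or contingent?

x  y  z  |  φ
F  F  F  |  F
F  F  T  |  F
F  T  F  |  F
F  T  T  |  F
T  F  F  |  F
T  F  T  |  F
T  T  F  |  F
T  T  T  |  F
Every row is F, so the formula is a contradiction.

contradiction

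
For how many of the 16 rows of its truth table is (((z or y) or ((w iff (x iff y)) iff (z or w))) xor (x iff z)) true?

x | y | z | w || φ
F | F | F | F || F
F | F | F | T || F
F | F | T | F || T
F | F | T | T || T
F | T | F | F || F
F | T | F | T || F
F | T | T | F || T
F | T | T | T || T
T | F | F | F || F
T | F | F | T || F
T | F | T | F || F
T | F | T | T || F
T | T | F | F || T
T | T | F | T || T
T | T | T | F || F
T | T | T | T || F
The formula is true on 6 of the 16 rows.

6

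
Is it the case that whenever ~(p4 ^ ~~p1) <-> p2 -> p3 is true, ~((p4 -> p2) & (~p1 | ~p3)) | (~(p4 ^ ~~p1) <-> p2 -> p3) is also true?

yes

p1  p2  p3  p4  |  φ  ψ
F   F   F   F   |  T  T
F   F   F   T   |  F  T
F   F   T   F   |  T  T
F   F   T   T   |  F  T
F   T   F   F   |  F  F
F   T   F   T   |  T  T
F   T   T   F   |  T  T
F   T   T   T   |  F  F
T   F   F   F   |  F  F
T   F   F   T   |  T  T
T   F   T   F   |  F  T
T   F   T   T   |  T  T
T   T   F   F   |  T  T
T   T   F   T   |  F  F
T   T   T   F   |  F  T
T   T   T   T   |  T  T
In every row where φ is true, ψ is also true, so φ ⊨ ψ.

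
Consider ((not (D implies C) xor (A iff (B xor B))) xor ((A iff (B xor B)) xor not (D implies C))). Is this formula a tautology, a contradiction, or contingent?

contradiction

A | B | C | D | (D implies C) | not (D implies C) | (B xor B) | (A iff (B xor B)) | φ
- | - | - | - | ------------- | ----------------- | --------- | ----------------- | -
F | F | F | F |       T       |         F         |     F     |         T         | F
F | F | F | T |       F       |         T         |     F     |         T         | F
F | F | T | F |       T       |         F         |     F     |         T         | F
F | F | T | T |       T       |         F         |     F     |         T         | F
F | T | F | F |       T       |         F         |     F     |         T         | F
F | T | F | T |       F       |         T         |     F     |         T         | F
F | T | T | F |       T       |         F         |     F     |         T         | F
F | T | T | T |       T       |         F         |     F     |         T         | F
T | F | F | F |       T       |         F         |     F     |         F         | F
T | F | F | T |       F       |         T         |     F     |         F         | F
T | F | T | F |       T       |         F         |     F     |         F         | F
T | F | T | T |       T       |         F         |     F     |         F         | F
T | T | F | F |       T       |         F         |     F     |         F         | F
T | T | F | T |       F       |         T         |     F     |         F         | F
T | T | T | F |       T       |         F         |     F     |         F         | F
T | T | T | T |       T       |         F         |     F     |         F         | F
Every row is F, so the formula is a contradiction.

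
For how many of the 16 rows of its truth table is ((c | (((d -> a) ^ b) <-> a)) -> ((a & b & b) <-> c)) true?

a  b  c  d     (d -> a)  ((d -> a) ^ b)  (((d -> a) ^ b) <-> a)  (c | (((d -> a) ^ b) <-> a))  (a & b & b)  ((a & b & b) <-> c)  φ
T  T  T  T        T            F                   F                          T                     T                T           T
T  T  T  F        T            F                   F                          T                     T                T           T
T  T  F  T        T            F                   F                          F                     T                F           T
T  T  F  F        T            F                   F                          F                     T                F           T
T  F  T  T        T            T                   T                          T                     F                F           F
T  F  T  F        T            T                   T                          T                     F                F           F
T  F  F  T        T            T                   T                          T                     F                T           T
T  F  F  F        T            T                   T                          T                     F                T           T
F  T  T  T        F            T                   F                          T                     F                F           F
F  T  T  F        T            F                   T                          T                     F                F           F
F  T  F  T        F            T                   F                          F                     F                T           T
F  T  F  F        T            F                   T                          T                     F                T           T
F  F  T  T        F            F                   T                          T                     F                F           F
F  F  T  F        T            T                   F                          T                     F                F           F
F  F  F  T        F            F                   T                          T                     F                T           T
F  F  F  F        T            T                   F                          F                     F                T           T
The formula is true on 10 of the 16 rows.

10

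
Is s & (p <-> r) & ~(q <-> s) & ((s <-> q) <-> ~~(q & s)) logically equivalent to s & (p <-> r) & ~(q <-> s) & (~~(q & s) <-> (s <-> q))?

equivalent

p  q  r  s  |  φ  ψ
F  F  F  F  |  F  F
F  F  F  T  |  T  T
F  F  T  F  |  F  F
F  F  T  T  |  F  F
F  T  F  F  |  F  F
F  T  F  T  |  F  F
F  T  T  F  |  F  F
F  T  T  T  |  F  F
T  F  F  F  |  F  F
T  F  F  T  |  F  F
T  F  T  F  |  F  F
T  F  T  T  |  T  T
T  T  F  F  |  F  F
T  T  F  T  |  F  F
T  T  T  F  |  F  F
T  T  T  T  |  F  F
The columns for φ and ψ agree on every row, so they are logically equivalent.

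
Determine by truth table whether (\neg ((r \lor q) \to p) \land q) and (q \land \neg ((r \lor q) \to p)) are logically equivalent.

equivalent

p  q  r  |  φ  ψ
T  T  T  |  F  F
T  T  F  |  F  F
T  F  T  |  F  F
T  F  F  |  F  F
F  T  T  |  T  T
F  T  F  |  T  T
F  F  T  |  F  F
F  F  F  |  F  F
The columns for φ and ψ agree on every row, so they are logically equivalent.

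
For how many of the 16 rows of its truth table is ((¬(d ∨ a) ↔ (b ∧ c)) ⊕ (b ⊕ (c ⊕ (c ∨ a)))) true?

a  b  c  d  |  φ
T  T  T  T  |  T
T  T  T  F  |  T
T  T  F  T  |  T
T  T  F  F  |  T
T  F  T  T  |  T
T  F  T  F  |  T
T  F  F  T  |  F
T  F  F  F  |  F
F  T  T  T  |  T
F  T  T  F  |  F
F  T  F  T  |  F
F  T  F  F  |  T
F  F  T  T  |  T
F  F  T  F  |  F
F  F  F  T  |  T
F  F  F  F  |  F
The formula is true on 10 of the 16 rows.

10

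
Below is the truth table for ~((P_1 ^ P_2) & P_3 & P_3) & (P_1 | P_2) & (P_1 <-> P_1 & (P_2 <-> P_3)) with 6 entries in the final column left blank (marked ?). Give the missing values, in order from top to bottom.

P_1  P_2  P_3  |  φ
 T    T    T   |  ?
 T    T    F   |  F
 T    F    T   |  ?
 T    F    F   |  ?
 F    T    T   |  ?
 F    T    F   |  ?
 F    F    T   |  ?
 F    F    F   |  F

Row P_1=T, P_2=T, P_3=T: ~((P_1 ^ P_2) & P_3 & P_3) = T, (P_1 | P_2) = T, (P_1 <-> P_1 & (P_2 <-> P_3)) = T, so the formula = T.
Row P_1=T, P_2=F, P_3=T: ~((P_1 ^ P_2) & P_3 & P_3) = F, (P_1 | P_2) = T, (P_1 <-> P_1 & (P_2 <-> P_3)) = F, so the formula = F.
Row P_1=T, P_2=F, P_3=F: ~((P_1 ^ P_2) & P_3 & P_3) = T, (P_1 | P_2) = T, (P_1 <-> P_1 & (P_2 <-> P_3)) = T, so the formula = T.
Row P_1=F, P_2=T, P_3=T: ~((P_1 ^ P_2) & P_3 & P_3) = F, (P_1 | P_2) = T, (P_1 <-> P_1 & (P_2 <-> P_3)) = T, so the formula = F.
Row P_1=F, P_2=T, P_3=F: ~((P_1 ^ P_2) & P_3 & P_3) = T, (P_1 | P_2) = T, (P_1 <-> P_1 & (P_2 <-> P_3)) = T, so the formula = T.
Row P_1=F, P_2=F, P_3=T: ~((P_1 ^ P_2) & P_3 & P_3) = T, (P_1 | P_2) = F, (P_1 <-> P_1 & (P_2 <-> P_3)) = T, so the formula = F.

T, F, T, F, T, F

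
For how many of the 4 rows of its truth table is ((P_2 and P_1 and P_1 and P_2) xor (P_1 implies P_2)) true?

2

P_1  P_2  |  (P_1 implies P_2)  φ
 T    T   |          T          F
 T    F   |          F          F
 F    T   |          T          T
 F    F   |          T          T
The formula is true on 2 of the 4 rows.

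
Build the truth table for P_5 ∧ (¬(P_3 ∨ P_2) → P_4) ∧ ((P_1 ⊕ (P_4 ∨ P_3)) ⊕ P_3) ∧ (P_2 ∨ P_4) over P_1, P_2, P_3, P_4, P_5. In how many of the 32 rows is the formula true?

P_1 | P_2 | P_3 | P_4 | P_5 | φ
--- | --- | --- | --- | --- | -
 F  |  F  |  F  |  F  |  F  | F
 F  |  F  |  F  |  F  |  T  | F
 F  |  F  |  F  |  T  |  F  | F
 F  |  F  |  F  |  T  |  T  | T
 F  |  F  |  T  |  F  |  F  | F
 F  |  F  |  T  |  F  |  T  | F
 F  |  F  |  T  |  T  |  F  | F
 F  |  F  |  T  |  T  |  T  | F
 F  |  T  |  F  |  F  |  F  | F
 F  |  T  |  F  |  F  |  T  | F
 F  |  T  |  F  |  T  |  F  | F
 F  |  T  |  F  |  T  |  T  | T
 F  |  T  |  T  |  F  |  F  | F
 F  |  T  |  T  |  F  |  T  | F
 F  |  T  |  T  |  T  |  F  | F
 F  |  T  |  T  |  T  |  T  | F
 T  |  F  |  F  |  F  |  F  | F
 T  |  F  |  F  |  F  |  T  | F
 T  |  F  |  F  |  T  |  F  | F
 T  |  F  |  F  |  T  |  T  | F
 T  |  F  |  T  |  F  |  F  | F
 T  |  F  |  T  |  F  |  T  | F
 T  |  F  |  T  |  T  |  F  | F
 T  |  F  |  T  |  T  |  T  | T
 T  |  T  |  F  |  F  |  F  | F
 T  |  T  |  F  |  F  |  T  | T
 T  |  T  |  F  |  T  |  F  | F
 T  |  T  |  F  |  T  |  T  | F
 T  |  T  |  T  |  F  |  F  | F
 T  |  T  |  T  |  F  |  T  | T
 T  |  T  |  T  |  T  |  F  | F
 T  |  T  |  T  |  T  |  T  | T
The formula is true on 6 of the 32 rows.

6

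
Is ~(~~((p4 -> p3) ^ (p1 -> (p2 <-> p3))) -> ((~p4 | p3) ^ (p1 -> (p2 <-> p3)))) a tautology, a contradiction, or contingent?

contradiction

p1  p2  p3  p4     (p4 -> p3)  (p2 <-> p3)  (p1 -> (p2 <-> p3))  ~p4  (~p4 | p3)  φ
T   T   T   T          T            T                T            F       T       F
T   T   T   F          T            T                T            T       T       F
T   T   F   T          F            F                F            F       F       F
T   T   F   F          T            F                F            T       T       F
T   F   T   T          T            F                F            F       T       F
T   F   T   F          T            F                F            T       T       F
T   F   F   T          F            T                T            F       F       F
T   F   F   F          T            T                T            T       T       F
F   T   T   T          T            T                T            F       T       F
F   T   T   F          T            T                T            T       T       F
F   T   F   T          F            F                T            F       F       F
F   T   F   F          T            F                T            T       T       F
F   F   T   T          T            F                T            F       T       F
F   F   T   F          T            F                T            T       T       F
F   F   F   T          F            T                T            F       F       F
F   F   F   F          T            T                T            T       T       F
Every row is F, so the formula is a contradiction.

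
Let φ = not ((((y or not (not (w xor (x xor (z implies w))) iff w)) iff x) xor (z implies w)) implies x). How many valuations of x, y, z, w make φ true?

3

x | y | z | w | (z implies w) | (x xor (z implies w)) | φ
- | - | - | - | ------------- | --------------------- | -
F | F | F | F |       T       |           T           | F
F | F | F | T |       T       |           T           | F
F | F | T | F |       F       |           F           | F
F | F | T | T |       T       |           T           | F
F | T | F | F |       T       |           T           | T
F | T | F | T |       T       |           T           | T
F | T | T | F |       F       |           F           | F
F | T | T | T |       T       |           T           | T
T | F | F | F |       T       |           F           | F
T | F | F | T |       T       |           F           | F
T | F | T | F |       F       |           T           | F
T | F | T | T |       T       |           F           | F
T | T | F | F |       T       |           F           | F
T | T | F | T |       T       |           F           | F
T | T | T | F |       F       |           T           | F
T | T | T | T |       T       |           F           | F
The formula is true on 3 of the 16 rows.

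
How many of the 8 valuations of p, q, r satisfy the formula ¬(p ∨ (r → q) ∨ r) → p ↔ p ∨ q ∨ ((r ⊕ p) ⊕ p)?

p  q  r  |  φ
T  T  T  |  T
T  T  F  |  T
T  F  T  |  T
T  F  F  |  T
F  T  T  |  T
F  T  F  |  T
F  F  T  |  T
F  F  F  |  F
The formula is true on 7 of the 8 rows.

7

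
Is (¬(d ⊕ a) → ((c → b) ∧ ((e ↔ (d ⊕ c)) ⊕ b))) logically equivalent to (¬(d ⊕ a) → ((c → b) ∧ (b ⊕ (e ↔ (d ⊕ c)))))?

equivalent

  a   |   b   |   c   |   d   |   e   |   φ   |   ψ  
----- | ----- | ----- | ----- | ----- | ----- | -----
 True |  True |  True |  True |  True |  True |  True
 True |  True |  True |  True | False | False | False
 True |  True |  True | False |  True |  True |  True
 True |  True |  True | False | False |  True |  True
 True |  True | False |  True |  True | False | False
 True |  True | False |  True | False |  True |  True
 True |  True | False | False |  True |  True |  True
 True |  True | False | False | False |  True |  True
 True | False |  True |  True |  True | False | False
 True | False |  True |  True | False | False | False
 True | False |  True | False |  True |  True |  True
 True | False |  True | False | False |  True |  True
 True | False | False |  True |  True |  True |  True
 True | False | False |  True | False | False | False
 True | False | False | False |  True |  True |  True
 True | False | False | False | False |  True |  True
False |  True |  True |  True |  True |  True |  True
False |  True |  True |  True | False |  True |  True
False |  True |  True | False |  True | False | False
False |  True |  True | False | False |  True |  True
False |  True | False |  True |  True |  True |  True
False |  True | False |  True | False |  True |  True
False |  True | False | False |  True |  True |  True
False |  True | False | False | False | False | False
False | False |  True |  True |  True |  True |  True
False | False |  True |  True | False |  True |  True
False | False |  True | False |  True | False | False
False | False |  True | False | False | False | False
False | False | False |  True |  True |  True |  True
False | False | False |  True | False |  True |  True
False | False | False | False |  True | False | False
False | False | False | False | False |  True |  True
The columns for φ and ψ agree on every row, so they are logically equivalent.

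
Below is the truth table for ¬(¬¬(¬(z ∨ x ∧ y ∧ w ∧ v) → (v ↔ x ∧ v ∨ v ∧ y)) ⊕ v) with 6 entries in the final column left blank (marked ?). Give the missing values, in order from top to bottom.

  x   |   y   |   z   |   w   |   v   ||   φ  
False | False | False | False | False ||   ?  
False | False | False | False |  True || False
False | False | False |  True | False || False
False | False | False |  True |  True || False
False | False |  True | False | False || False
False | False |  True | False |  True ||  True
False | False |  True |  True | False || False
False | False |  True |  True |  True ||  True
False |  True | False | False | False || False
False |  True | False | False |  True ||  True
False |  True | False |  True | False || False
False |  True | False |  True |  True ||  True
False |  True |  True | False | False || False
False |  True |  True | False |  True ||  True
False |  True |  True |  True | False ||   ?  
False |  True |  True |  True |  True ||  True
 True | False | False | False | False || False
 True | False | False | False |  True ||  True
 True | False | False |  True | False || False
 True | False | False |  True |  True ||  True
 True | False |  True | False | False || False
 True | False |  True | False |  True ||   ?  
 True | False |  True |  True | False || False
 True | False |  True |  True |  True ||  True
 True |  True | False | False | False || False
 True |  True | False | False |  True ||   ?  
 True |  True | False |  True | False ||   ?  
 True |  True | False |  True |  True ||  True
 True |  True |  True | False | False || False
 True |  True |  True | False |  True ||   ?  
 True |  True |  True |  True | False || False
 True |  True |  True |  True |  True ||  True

False, False, True, True, False, True

Row x=False, y=False, z=False, w=False, v=False: ¬¬(¬(z ∨ x ∧ y ∧ w ∧ v) → (v ↔ x ∧ v ∨ v ∧ y)) = True, (¬¬(¬(z ∨ x ∧ y ∧ w ∧ v) → (v ↔ x ∧ v ∨ v ∧ y)) ⊕ v) = True, so the formula = False.
Row x=False, y=True, z=True, w=True, v=False: ¬¬(¬(z ∨ x ∧ y ∧ w ∧ v) → (v ↔ x ∧ v ∨ v ∧ y)) = True, (¬¬(¬(z ∨ x ∧ y ∧ w ∧ v) → (v ↔ x ∧ v ∨ v ∧ y)) ⊕ v) = True, so the formula = False.
Row x=True, y=False, z=True, w=False, v=True: ¬¬(¬(z ∨ x ∧ y ∧ w ∧ v) → (v ↔ x ∧ v ∨ v ∧ y)) = True, (¬¬(¬(z ∨ x ∧ y ∧ w ∧ v) → (v ↔ x ∧ v ∨ v ∧ y)) ⊕ v) = False, so the formula = True.
Row x=True, y=True, z=False, w=False, v=True: ¬¬(¬(z ∨ x ∧ y ∧ w ∧ v) → (v ↔ x ∧ v ∨ v ∧ y)) = True, (¬¬(¬(z ∨ x ∧ y ∧ w ∧ v) → (v ↔ x ∧ v ∨ v ∧ y)) ⊕ v) = False, so the formula = True.
Row x=True, y=True, z=False, w=True, v=False: ¬¬(¬(z ∨ x ∧ y ∧ w ∧ v) → (v ↔ x ∧ v ∨ v ∧ y)) = True, (¬¬(¬(z ∨ x ∧ y ∧ w ∧ v) → (v ↔ x ∧ v ∨ v ∧ y)) ⊕ v) = True, so the formula = False.
Row x=True, y=True, z=True, w=False, v=True: ¬¬(¬(z ∨ x ∧ y ∧ w ∧ v) → (v ↔ x ∧ v ∨ v ∧ y)) = True, (¬¬(¬(z ∨ x ∧ y ∧ w ∧ v) → (v ↔ x ∧ v ∨ v ∧ y)) ⊕ v) = False, so the formula = True.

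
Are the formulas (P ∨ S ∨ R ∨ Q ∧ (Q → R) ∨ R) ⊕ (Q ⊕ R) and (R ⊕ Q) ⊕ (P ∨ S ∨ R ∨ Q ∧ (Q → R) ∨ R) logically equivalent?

equivalent

  P   |   Q   |   R   |   S   ||   φ   |   ψ  
 True |  True |  True |  True ||  True |  True
 True |  True |  True | False ||  True |  True
 True |  True | False |  True || False | False
 True |  True | False | False || False | False
 True | False |  True |  True || False | False
 True | False |  True | False || False | False
 True | False | False |  True ||  True |  True
 True | False | False | False ||  True |  True
False |  True |  True |  True ||  True |  True
False |  True |  True | False ||  True |  True
False |  True | False |  True || False | False
False |  True | False | False ||  True |  True
False | False |  True |  True || False | False
False | False |  True | False || False | False
False | False | False |  True ||  True |  True
False | False | False | False || False | False
The columns for φ and ψ agree on every row, so they are logically equivalent.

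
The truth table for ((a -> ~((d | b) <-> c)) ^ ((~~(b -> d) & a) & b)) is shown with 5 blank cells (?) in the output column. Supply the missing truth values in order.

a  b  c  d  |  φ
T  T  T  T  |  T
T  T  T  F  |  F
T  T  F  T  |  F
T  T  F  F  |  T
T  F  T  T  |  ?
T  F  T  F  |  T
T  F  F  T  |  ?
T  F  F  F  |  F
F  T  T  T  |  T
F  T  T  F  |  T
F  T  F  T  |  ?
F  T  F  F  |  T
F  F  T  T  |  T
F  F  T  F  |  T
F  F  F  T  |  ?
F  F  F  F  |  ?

F, T, T, T, T

Row a=T, b=F, c=T, d=T: (a -> ~((d | b) <-> c)) = F, ((~~(b -> d) & a) & b) = F, so the formula = F.
Row a=T, b=F, c=F, d=T: (a -> ~((d | b) <-> c)) = T, ((~~(b -> d) & a) & b) = F, so the formula = T.
Row a=F, b=T, c=F, d=T: (a -> ~((d | b) <-> c)) = T, ((~~(b -> d) & a) & b) = F, so the formula = T.
Row a=F, b=F, c=F, d=T: (a -> ~((d | b) <-> c)) = T, ((~~(b -> d) & a) & b) = F, so the formula = T.
Row a=F, b=F, c=F, d=F: (a -> ~((d | b) <-> c)) = T, ((~~(b -> d) & a) & b) = F, so the formula = T.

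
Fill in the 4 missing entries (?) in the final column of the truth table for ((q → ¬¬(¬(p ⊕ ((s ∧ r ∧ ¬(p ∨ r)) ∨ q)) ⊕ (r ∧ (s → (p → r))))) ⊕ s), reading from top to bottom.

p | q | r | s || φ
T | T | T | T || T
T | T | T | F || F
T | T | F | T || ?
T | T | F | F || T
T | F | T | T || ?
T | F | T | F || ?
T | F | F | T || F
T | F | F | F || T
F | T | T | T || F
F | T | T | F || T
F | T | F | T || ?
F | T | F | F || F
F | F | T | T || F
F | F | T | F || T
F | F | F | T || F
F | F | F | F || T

F, F, T, T

Row p=T, q=T, r=F, s=T: (q → ¬¬(¬(p ⊕ ((s ∧ r ∧ ¬(p ∨ r)) ∨ q)) ⊕ (r ∧ (s → (p → r))))) = T, so the formula = F.
Row p=T, q=F, r=T, s=T: (q → ¬¬(¬(p ⊕ ((s ∧ r ∧ ¬(p ∨ r)) ∨ q)) ⊕ (r ∧ (s → (p → r))))) = T, so the formula = F.
Row p=T, q=F, r=T, s=F: (q → ¬¬(¬(p ⊕ ((s ∧ r ∧ ¬(p ∨ r)) ∨ q)) ⊕ (r ∧ (s → (p → r))))) = T, so the formula = T.
Row p=F, q=T, r=F, s=T: (q → ¬¬(¬(p ⊕ ((s ∧ r ∧ ¬(p ∨ r)) ∨ q)) ⊕ (r ∧ (s → (p → r))))) = F, so the formula = T.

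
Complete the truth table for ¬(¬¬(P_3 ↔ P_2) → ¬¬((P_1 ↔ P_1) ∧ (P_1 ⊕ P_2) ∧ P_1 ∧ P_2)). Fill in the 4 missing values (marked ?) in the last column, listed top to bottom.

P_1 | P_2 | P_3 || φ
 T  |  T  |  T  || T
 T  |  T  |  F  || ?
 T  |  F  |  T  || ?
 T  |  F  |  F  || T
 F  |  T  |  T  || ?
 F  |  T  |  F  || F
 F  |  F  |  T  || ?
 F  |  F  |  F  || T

Row P_1=T, P_2=T, P_3=F: ¬¬(P_3 ↔ P_2) = F, ¬¬((P_1 ↔ P_1) ∧ (P_1 ⊕ P_2) ∧ P_1 ∧ P_2) = F, (¬¬(P_3 ↔ P_2) → ¬¬((P_1 ↔ P_1) ∧ (P_1 ⊕ P_2) ∧ P_1 ∧ P_2)) = T, so the formula = F.
Row P_1=T, P_2=F, P_3=T: ¬¬(P_3 ↔ P_2) = F, ¬¬((P_1 ↔ P_1) ∧ (P_1 ⊕ P_2) ∧ P_1 ∧ P_2) = F, (¬¬(P_3 ↔ P_2) → ¬¬((P_1 ↔ P_1) ∧ (P_1 ⊕ P_2) ∧ P_1 ∧ P_2)) = T, so the formula = F.
Row P_1=F, P_2=T, P_3=T: ¬¬(P_3 ↔ P_2) = T, ¬¬((P_1 ↔ P_1) ∧ (P_1 ⊕ P_2) ∧ P_1 ∧ P_2) = F, (¬¬(P_3 ↔ P_2) → ¬¬((P_1 ↔ P_1) ∧ (P_1 ⊕ P_2) ∧ P_1 ∧ P_2)) = F, so the formula = T.
Row P_1=F, P_2=F, P_3=T: ¬¬(P_3 ↔ P_2) = F, ¬¬((P_1 ↔ P_1) ∧ (P_1 ⊕ P_2) ∧ P_1 ∧ P_2) = F, (¬¬(P_3 ↔ P_2) → ¬¬((P_1 ↔ P_1) ∧ (P_1 ⊕ P_2) ∧ P_1 ∧ P_2)) = T, so the formula = F.

F, F, T, F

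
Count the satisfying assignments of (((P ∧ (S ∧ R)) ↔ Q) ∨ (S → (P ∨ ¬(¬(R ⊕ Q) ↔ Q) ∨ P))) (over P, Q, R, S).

15

P | Q | R | S || (S ∧ R) | (P ∧ (S ∧ R)) | ((P ∧ (S ∧ R)) ↔ Q) | (R ⊕ Q) | ¬(R ⊕ Q) | (¬(R ⊕ Q) ↔ Q) | ¬(¬(R ⊕ Q) ↔ Q) | (P ∨ ¬(¬(R ⊕ Q) ↔ Q) ∨ P) | φ
1 | 1 | 1 | 1 ||    1    |       1       |          1          |    0    |    1     |       1        |        0        |             1             | 1
1 | 1 | 1 | 0 ||    0    |       0       |          0          |    0    |    1     |       1        |        0        |             1             | 1
1 | 1 | 0 | 1 ||    0    |       0       |          0          |    1    |    0     |       0        |        1        |             1             | 1
1 | 1 | 0 | 0 ||    0    |       0       |          0          |    1    |    0     |       0        |        1        |             1             | 1
1 | 0 | 1 | 1 ||    1    |       1       |          0          |    1    |    0     |       1        |        0        |             1             | 1
1 | 0 | 1 | 0 ||    0    |       0       |          1          |    1    |    0     |       1        |        0        |             1             | 1
1 | 0 | 0 | 1 ||    0    |       0       |          1          |    0    |    1     |       0        |        1        |             1             | 1
1 | 0 | 0 | 0 ||    0    |       0       |          1          |    0    |    1     |       0        |        1        |             1             | 1
0 | 1 | 1 | 1 ||    1    |       0       |          0          |    0    |    1     |       1        |        0        |             0             | 0
0 | 1 | 1 | 0 ||    0    |       0       |          0          |    0    |    1     |       1        |        0        |             0             | 1
0 | 1 | 0 | 1 ||    0    |       0       |          0          |    1    |    0     |       0        |        1        |             1             | 1
0 | 1 | 0 | 0 ||    0    |       0       |          0          |    1    |    0     |       0        |        1        |             1             | 1
0 | 0 | 1 | 1 ||    1    |       0       |          1          |    1    |    0     |       1        |        0        |             0             | 1
0 | 0 | 1 | 0 ||    0    |       0       |          1          |    1    |    0     |       1        |        0        |             0             | 1
0 | 0 | 0 | 1 ||    0    |       0       |          1          |    0    |    1     |       0        |        1        |             1             | 1
0 | 0 | 0 | 0 ||    0    |       0       |          1          |    0    |    1     |       0        |        1        |             1             | 1
The formula is true on 15 of the 16 rows.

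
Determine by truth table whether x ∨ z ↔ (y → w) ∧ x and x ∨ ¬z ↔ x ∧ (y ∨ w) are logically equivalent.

x | y | z | w | φ | ψ
- | - | - | - | - | -
T | T | T | T | T | T
T | T | T | F | F | T
T | T | F | T | T | T
T | T | F | F | F | T
T | F | T | T | T | T
T | F | T | F | T | F
T | F | F | T | T | T
T | F | F | F | T | F
F | T | T | T | F | T
F | T | T | F | F | T
F | T | F | T | T | F
F | T | F | F | T | F
F | F | T | T | F | T
F | F | T | F | F | T
F | F | F | T | T | F
F | F | F | F | T | F
The columns differ at x=T, y=T, z=T, w=F (φ=F, ψ=T), so they are not equivalent.

not equivalent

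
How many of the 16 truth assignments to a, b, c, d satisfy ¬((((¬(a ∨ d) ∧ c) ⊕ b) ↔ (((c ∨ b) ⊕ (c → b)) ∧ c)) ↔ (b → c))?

a | b | c | d || (a ∨ d) | ¬(a ∨ d) | (¬(a ∨ d) ∧ c) | ((¬(a ∨ d) ∧ c) ⊕ b) | (c ∨ b) | (c → b) | ((c ∨ b) ⊕ (c → b)) | (((c ∨ b) ⊕ (c → b)) ∧ c) | (b → c) | φ
T | T | T | T ||    T    |    F     |       F        |          T           |    T    |    T    |          F          |             F             |    T    | T
T | T | T | F ||    T    |    F     |       F        |          T           |    T    |    T    |          F          |             F             |    T    | T
T | T | F | T ||    T    |    F     |       F        |          T           |    T    |    T    |          F          |             F             |    F    | F
T | T | F | F ||    T    |    F     |       F        |          T           |    T    |    T    |          F          |             F             |    F    | F
T | F | T | T ||    T    |    F     |       F        |          F           |    T    |    F    |          T          |             T             |    T    | T
T | F | T | F ||    T    |    F     |       F        |          F           |    T    |    F    |          T          |             T             |    T    | T
T | F | F | T ||    T    |    F     |       F        |          F           |    F    |    T    |          T          |             F             |    T    | F
T | F | F | F ||    T    |    F     |       F        |          F           |    F    |    T    |          T          |             F             |    T    | F
F | T | T | T ||    T    |    F     |       F        |          T           |    T    |    T    |          F          |             F             |    T    | T
F | T | T | F ||    F    |    T     |       T        |          F           |    T    |    T    |          F          |             F             |    T    | F
F | T | F | T ||    T    |    F     |       F        |          T           |    T    |    T    |          F          |             F             |    F    | F
F | T | F | F ||    F    |    T     |       F        |          T           |    T    |    T    |          F          |             F             |    F    | F
F | F | T | T ||    T    |    F     |       F        |          F           |    T    |    F    |          T          |             T             |    T    | T
F | F | T | F ||    F    |    T     |       T        |          T           |    T    |    F    |          T          |             T             |    T    | F
F | F | F | T ||    T    |    F     |       F        |          F           |    F    |    T    |          T          |             F             |    T    | F
F | F | F | F ||    F    |    T     |       F        |          F           |    F    |    T    |          T          |             F             |    T    | F
The formula is true on 6 of the 16 rows.

6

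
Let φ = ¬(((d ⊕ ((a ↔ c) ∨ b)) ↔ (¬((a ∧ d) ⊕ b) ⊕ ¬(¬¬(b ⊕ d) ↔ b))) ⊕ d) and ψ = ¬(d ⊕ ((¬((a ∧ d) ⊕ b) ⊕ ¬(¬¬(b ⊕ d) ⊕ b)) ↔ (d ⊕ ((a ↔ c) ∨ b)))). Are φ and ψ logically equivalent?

  a      b      c      d    |    φ      ψ  
 True   True   True   True  |   True  False
 True   True   True  False  |   True  False
 True   True  False   True  |   True  False
 True   True  False  False  |   True  False
 True  False   True   True  |  False   True
 True  False   True  False  |  False   True
 True  False  False   True  |   True  False
 True  False  False  False  |   True  False
False   True   True   True  |  False   True
False   True   True  False  |   True  False
False   True  False   True  |  False   True
False   True  False  False  |   True  False
False  False   True   True  |  False   True
False  False   True  False  |   True  False
False  False  False   True  |   True  False
False  False  False  False  |  False   True
The columns differ at a=True, b=True, c=True, d=True (φ=True, ψ=False), so they are not equivalent.

not equivalent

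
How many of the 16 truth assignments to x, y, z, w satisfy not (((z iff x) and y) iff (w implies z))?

10

  x   |   y   |   z   |   w   ||   φ  
False | False | False | False ||  True
False | False | False |  True || False
False | False |  True | False ||  True
False | False |  True |  True ||  True
False |  True | False | False || False
False |  True | False |  True ||  True
False |  True |  True | False ||  True
False |  True |  True |  True ||  True
 True | False | False | False ||  True
 True | False | False |  True || False
 True | False |  True | False ||  True
 True | False |  True |  True ||  True
 True |  True | False | False ||  True
 True |  True | False |  True || False
 True |  True |  True | False || False
 True |  True |  True |  True || False
The formula is true on 10 of the 16 rows.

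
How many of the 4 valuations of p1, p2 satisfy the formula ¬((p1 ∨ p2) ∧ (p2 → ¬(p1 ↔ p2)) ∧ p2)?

3

p1 | p2 | φ
-- | -- | -
T  | T  | T
T  | F  | T
F  | T  | F
F  | F  | T
The formula is true on 3 of the 4 rows.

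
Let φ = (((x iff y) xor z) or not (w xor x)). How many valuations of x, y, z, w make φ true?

x  y  z  w  |  (x iff y)  ((x iff y) xor z)  (w xor x)  not (w xor x)  φ
F  F  F  F  |      T              T              F            T        T
F  F  F  T  |      T              T              T            F        T
F  F  T  F  |      T              F              F            T        T
F  F  T  T  |      T              F              T            F        F
F  T  F  F  |      F              F              F            T        T
F  T  F  T  |      F              F              T            F        F
F  T  T  F  |      F              T              F            T        T
F  T  T  T  |      F              T              T            F        T
T  F  F  F  |      F              F              T            F        F
T  F  F  T  |      F              F              F            T        T
T  F  T  F  |      F              T              T            F        T
T  F  T  T  |      F              T              F            T        T
T  T  F  F  |      T              T              T            F        T
T  T  F  T  |      T              T              F            T        T
T  T  T  F  |      T              F              T            F        F
T  T  T  T  |      T              F              F            T        T
The formula is true on 12 of the 16 rows.

12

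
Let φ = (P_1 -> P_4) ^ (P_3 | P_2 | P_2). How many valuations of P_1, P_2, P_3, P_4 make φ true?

6

P_1  P_2  P_3  P_4     (P_1 -> P_4)  (P_3 | P_2 | P_2)  φ
 0    0    0    0           1                0          1
 0    0    0    1           1                0          1
 0    0    1    0           1                1          0
 0    0    1    1           1                1          0
 0    1    0    0           1                1          0
 0    1    0    1           1                1          0
 0    1    1    0           1                1          0
 0    1    1    1           1                1          0
 1    0    0    0           0                0          0
 1    0    0    1           1                0          1
 1    0    1    0           0                1          1
 1    0    1    1           1                1          0
 1    1    0    0           0                1          1
 1    1    0    1           1                1          0
 1    1    1    0           0                1          1
 1    1    1    1           1                1          0
The formula is true on 6 of the 16 rows.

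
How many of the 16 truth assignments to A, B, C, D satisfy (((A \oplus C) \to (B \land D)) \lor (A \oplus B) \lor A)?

14

A | B | C | D || φ
T | T | T | T || T
T | T | T | F || T
T | T | F | T || T
T | T | F | F || T
T | F | T | T || T
T | F | T | F || T
T | F | F | T || T
T | F | F | F || T
F | T | T | T || T
F | T | T | F || T
F | T | F | T || T
F | T | F | F || T
F | F | T | T || F
F | F | T | F || F
F | F | F | T || T
F | F | F | F || T
The formula is true on 14 of the 16 rows.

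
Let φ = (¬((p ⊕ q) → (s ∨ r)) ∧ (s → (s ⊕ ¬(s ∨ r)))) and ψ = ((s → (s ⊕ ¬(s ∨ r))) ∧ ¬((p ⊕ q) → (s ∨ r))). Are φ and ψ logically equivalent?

equivalent

p | q | r | s | φ | ψ
- | - | - | - | - | -
1 | 1 | 1 | 1 | 0 | 0
1 | 1 | 1 | 0 | 0 | 0
1 | 1 | 0 | 1 | 0 | 0
1 | 1 | 0 | 0 | 0 | 0
1 | 0 | 1 | 1 | 0 | 0
1 | 0 | 1 | 0 | 0 | 0
1 | 0 | 0 | 1 | 0 | 0
1 | 0 | 0 | 0 | 1 | 1
0 | 1 | 1 | 1 | 0 | 0
0 | 1 | 1 | 0 | 0 | 0
0 | 1 | 0 | 1 | 0 | 0
0 | 1 | 0 | 0 | 1 | 1
0 | 0 | 1 | 1 | 0 | 0
0 | 0 | 1 | 0 | 0 | 0
0 | 0 | 0 | 1 | 0 | 0
0 | 0 | 0 | 0 | 0 | 0
The columns for φ and ψ agree on every row, so they are logically equivalent.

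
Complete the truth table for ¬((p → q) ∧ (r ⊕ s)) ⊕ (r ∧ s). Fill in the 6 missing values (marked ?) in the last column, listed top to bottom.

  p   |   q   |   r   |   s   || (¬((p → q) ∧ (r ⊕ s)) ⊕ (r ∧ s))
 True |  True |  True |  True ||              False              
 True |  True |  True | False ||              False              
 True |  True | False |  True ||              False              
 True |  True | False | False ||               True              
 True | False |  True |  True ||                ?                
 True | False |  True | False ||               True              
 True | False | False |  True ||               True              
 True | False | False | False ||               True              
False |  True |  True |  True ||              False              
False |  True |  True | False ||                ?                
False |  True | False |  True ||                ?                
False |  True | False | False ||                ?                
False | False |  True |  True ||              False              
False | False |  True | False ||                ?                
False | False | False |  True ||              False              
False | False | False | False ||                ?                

Row p=True, q=False, r=True, s=True: ¬((p → q) ∧ (r ⊕ s)) = True, (r ∧ s) = True, so (¬((p → q) ∧ (r ⊕ s)) ⊕ (r ∧ s)) = False.
Row p=False, q=True, r=True, s=False: ¬((p → q) ∧ (r ⊕ s)) = False, (r ∧ s) = False, so (¬((p → q) ∧ (r ⊕ s)) ⊕ (r ∧ s)) = False.
Row p=False, q=True, r=False, s=True: ¬((p → q) ∧ (r ⊕ s)) = False, (r ∧ s) = False, so (¬((p → q) ∧ (r ⊕ s)) ⊕ (r ∧ s)) = False.
Row p=False, q=True, r=False, s=False: ¬((p → q) ∧ (r ⊕ s)) = True, (r ∧ s) = False, so (¬((p → q) ∧ (r ⊕ s)) ⊕ (r ∧ s)) = True.
Row p=False, q=False, r=True, s=False: ¬((p → q) ∧ (r ⊕ s)) = False, (r ∧ s) = False, so (¬((p → q) ∧ (r ⊕ s)) ⊕ (r ∧ s)) = False.
Row p=False, q=False, r=False, s=False: ¬((p → q) ∧ (r ⊕ s)) = True, (r ∧ s) = False, so (¬((p → q) ∧ (r ⊕ s)) ⊕ (r ∧ s)) = True.

False, False, False, True, False, True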